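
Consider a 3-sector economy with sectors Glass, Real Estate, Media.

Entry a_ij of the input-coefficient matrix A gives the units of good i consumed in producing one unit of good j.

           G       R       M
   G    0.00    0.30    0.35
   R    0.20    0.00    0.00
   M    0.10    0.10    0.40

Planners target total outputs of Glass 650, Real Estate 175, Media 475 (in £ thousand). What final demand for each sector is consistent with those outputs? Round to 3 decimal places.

d_G = 431.250, d_R = 45.000, d_M = 202.500

I − A =
  [   1.00    -0.30    -0.35]
  [  -0.20     1.00     0.00]
  [  -0.10    -0.10     0.60]
d = (I − A) x:
  d_G = (+1.00)·650 + (-0.30)·175 + (-0.35)·475 = 431.250
  d_R = (-0.20)·650 + (+1.00)·175 + (+0.00)·475 = 45.000
  d_M = (-0.10)·650 + (-0.10)·175 + (+0.60)·475 = 202.500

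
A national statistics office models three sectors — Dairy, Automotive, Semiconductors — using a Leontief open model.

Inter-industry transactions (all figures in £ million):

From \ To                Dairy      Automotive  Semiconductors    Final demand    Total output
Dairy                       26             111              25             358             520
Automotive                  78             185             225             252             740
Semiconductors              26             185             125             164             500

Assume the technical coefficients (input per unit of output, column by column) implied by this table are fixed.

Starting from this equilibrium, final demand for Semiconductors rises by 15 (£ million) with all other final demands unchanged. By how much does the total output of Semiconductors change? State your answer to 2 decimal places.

Δx_3 = 25.65

Technical coefficients a_ij = z_ij / X_j:
  a_11 = 26/520 = 0.05, a_21 = 78/520 = 0.15, a_31 = 26/520 = 0.05
  a_12 = 111/740 = 0.15, a_22 = 185/740 = 0.25, a_32 = 185/740 = 0.25
  a_13 = 25/500 = 0.05, a_23 = 225/500 = 0.45, a_33 = 125/500 = 0.25
I − A =
  [   0.95    -0.15    -0.05]
  [  -0.15     0.75    -0.45]
  [  -0.05    -0.25     0.75]
Cofactors of I−A, C_ij = (−1)^(i+j)·(minor ij) (rows/columns in the sector order above):
  C_11 = (0.75)(0.75) − (-0.45)(-0.25) = 0.4500
  C_12 = −[(-0.15)(0.75) − (-0.45)(-0.05)] = 0.1350
  C_13 = (-0.15)(-0.25) − (0.75)(-0.05) = 0.0750
  C_21 = −[(-0.15)(0.75) − (-0.05)(-0.25)] = 0.1250
  C_22 = (0.95)(0.75) − (-0.05)(-0.05) = 0.7100
  C_23 = −[(0.95)(-0.25) − (-0.15)(-0.05)] = 0.2450
  C_31 = (-0.15)(-0.45) − (-0.05)(0.75) = 0.1050
  C_32 = −[(0.95)(-0.45) − (-0.05)(-0.15)] = 0.4350
  C_33 = (0.95)(0.75) − (-0.15)(-0.15) = 0.6900
det(I−A) = Σ_j (I−A)_1j·C_1j = (0.95)(0.4500) + (-0.15)(0.1350) + (-0.05)(0.0750) = 0.4035
adj(I−A) = Cᵀ =
  [ 0.4500   0.1250   0.1050]
  [ 0.1350   0.7100   0.4350]
  [ 0.0750   0.2450   0.6900]
(I − A)⁻¹ = adj(I−A) / det(I−A) ≈
  [   1.1152     0.3098     0.2602]
  [   0.3346     1.7596     1.0781]
  [   0.1859     0.6072     1.7100]
Δx = (I − A)⁻¹ Δd with Δd having +15 in the Semiconductors component and 0 elsewhere.
So Δx_3 = L_33 · (+15), where L_33 = adj(I−A)_33 / det(I−A) = 0.6900 / 0.4035.
Δx_3 = 0.6900 × (+15) / 0.4035 = 10.35 / 0.4035 ≈ 25.65.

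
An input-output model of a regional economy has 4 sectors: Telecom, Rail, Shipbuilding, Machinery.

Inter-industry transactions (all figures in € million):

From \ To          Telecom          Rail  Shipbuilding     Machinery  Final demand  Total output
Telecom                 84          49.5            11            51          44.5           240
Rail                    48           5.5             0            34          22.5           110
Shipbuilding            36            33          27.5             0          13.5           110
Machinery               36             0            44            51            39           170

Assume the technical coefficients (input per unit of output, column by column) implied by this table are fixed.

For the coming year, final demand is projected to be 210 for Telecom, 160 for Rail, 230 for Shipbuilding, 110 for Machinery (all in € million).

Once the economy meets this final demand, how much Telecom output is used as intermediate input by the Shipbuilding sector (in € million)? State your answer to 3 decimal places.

z_TS = 82.205

Technical coefficients a_ij = z_ij / X_j:
  a_TT = 84/240 = 0.35, a_RT = 48/240 = 0.20, a_ST = 36/240 = 0.15, a_MT = 36/240 = 0.15
  a_TR = 49.5/110 = 0.45, a_RR = 5.5/110 = 0.05, a_SR = 33/110 = 0.30, a_MR = 0/110 = 0.00
  a_TS = 11/110 = 0.10, a_RS = 0/110 = 0.00, a_SS = 27.5/110 = 0.25, a_MS = 44/110 = 0.40
  a_TM = 51/170 = 0.30, a_RM = 34/170 = 0.20, a_SM = 0/170 = 0.00, a_MM = 51/170 = 0.30
I − A =
  [   0.65    -0.45    -0.10    -0.30]
  [  -0.20     0.95     0.00    -0.20]
  [  -0.15    -0.30     0.75     0.00]
  [  -0.15     0.00    -0.40     0.70]
Compute the cofactors C_ij = (−1)^(i+j)·(3×3 minor ij) of I−A; the adjugate is their transpose:
adj(I−A) = Cᵀ =
  [ 0.474750   0.293250   0.216500   0.287250]
  [ 0.139500   0.279000   0.093000   0.139500]
  [ 0.150750   0.170250   0.313000   0.113250]
  [ 0.187875   0.160125   0.225250   0.375375]
det(I−A) = Σ_j (I−A)_1j·C_1j = (0.65)(0.474750) + (-0.45)(0.139500) + (-0.10)(0.150750) + (-0.30)(0.187875) = 0.174375
(I − A)⁻¹ = adj(I−A) / det(I−A) ≈
  [   2.7226     1.6817     1.2416     1.6473]
  [   0.8000     1.6000     0.5333     0.8000]
  [   0.8645     0.9763     1.7950     0.6495]
  [   1.0774     0.9183     1.2918     2.1527]
First solve x = (I − A)⁻¹ d = adj(I−A)·d / det(I−A); in particular x_S = (0.150750·210 + 0.170250·160 + 0.313000·230 + 0.113250·110) / 0.174375 = 143.345 / 0.174375 ≈ 822.05018.
Intermediate flow from T to S: z_TS = a_TS · x_S = 0.10 × 143.345 / 0.174375 = 14.3345 / 0.174375 ≈ 82.205.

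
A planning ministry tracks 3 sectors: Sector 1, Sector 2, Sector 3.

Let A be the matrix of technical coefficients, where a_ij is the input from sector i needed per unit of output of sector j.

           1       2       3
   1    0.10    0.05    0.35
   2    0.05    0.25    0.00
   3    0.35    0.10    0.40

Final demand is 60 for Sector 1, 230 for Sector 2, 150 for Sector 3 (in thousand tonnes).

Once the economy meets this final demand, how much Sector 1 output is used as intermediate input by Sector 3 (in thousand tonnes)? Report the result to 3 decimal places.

z_13 = 159.992

I − A =
  [   0.90    -0.05    -0.35]
  [  -0.05     0.75     0.00]
  [  -0.35    -0.10     0.60]
Cofactors of I−A, C_ij = (−1)^(i+j)·(minor ij) (rows/columns in the sector order above):
  C_11 = (0.75)(0.60) − (0.00)(-0.10) = 0.4500
  C_12 = −[(-0.05)(0.60) − (0.00)(-0.35)] = 0.0300
  C_13 = (-0.05)(-0.10) − (0.75)(-0.35) = 0.2675
  C_21 = −[(-0.05)(0.60) − (-0.35)(-0.10)] = 0.0650
  C_22 = (0.90)(0.60) − (-0.35)(-0.35) = 0.4175
  C_23 = −[(0.90)(-0.10) − (-0.05)(-0.35)] = 0.1075
  C_31 = (-0.05)(0.00) − (-0.35)(0.75) = 0.2625
  C_32 = −[(0.90)(0.00) − (-0.35)(-0.05)] = 0.0175
  C_33 = (0.90)(0.75) − (-0.05)(-0.05) = 0.6725
det(I−A) = Σ_j (I−A)_1j·C_1j = (0.90)(0.4500) + (-0.05)(0.0300) + (-0.35)(0.2675) = 0.309875
adj(I−A) = Cᵀ =
  [ 0.4500   0.0650   0.2625]
  [ 0.0300   0.4175   0.0175]
  [ 0.2675   0.1075   0.6725]
(I − A)⁻¹ = adj(I−A) / det(I−A) ≈
  [   1.4522     0.2098     0.8471]
  [   0.0968     1.3473     0.0565]
  [   0.8633     0.3469     2.1702]
First solve x = (I − A)⁻¹ d = adj(I−A)·d / det(I−A); in particular x_3 = (0.2675·60 + 0.1075·230 + 0.6725·150) / 0.309875 = 141.65 / 0.309875 ≈ 457.11981.
Intermediate flow from 1 to 3: z_13 = a_13 · x_3 = 0.35 × 141.65 / 0.309875 = 49.5775 / 0.309875 ≈ 159.992.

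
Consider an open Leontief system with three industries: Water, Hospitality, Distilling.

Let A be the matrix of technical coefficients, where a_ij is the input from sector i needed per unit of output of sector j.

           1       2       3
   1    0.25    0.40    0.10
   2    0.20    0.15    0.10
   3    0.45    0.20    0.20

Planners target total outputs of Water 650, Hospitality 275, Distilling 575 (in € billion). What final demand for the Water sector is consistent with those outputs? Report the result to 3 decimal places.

d_1 = 320.000

I − A =
  [   0.75    -0.40    -0.10]
  [  -0.20     0.85    -0.10]
  [  -0.45    -0.20     0.80]
d = (I − A) x:
  d_1 = (+0.75)·650 + (-0.40)·275 + (-0.10)·575 = 320.000
  d_2 = (-0.20)·650 + (+0.85)·275 + (-0.10)·575 = 46.250
  d_3 = (-0.45)·650 + (-0.20)·275 + (+0.80)·575 = 112.500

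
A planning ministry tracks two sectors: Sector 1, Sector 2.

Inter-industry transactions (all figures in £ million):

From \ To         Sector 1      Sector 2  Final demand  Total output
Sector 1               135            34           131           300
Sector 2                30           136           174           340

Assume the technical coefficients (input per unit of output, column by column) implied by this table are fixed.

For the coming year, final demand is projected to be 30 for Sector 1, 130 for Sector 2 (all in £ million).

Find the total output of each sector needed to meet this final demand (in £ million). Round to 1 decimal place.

x_1 = 96.9, x_2 = 232.8

Technical coefficients a_ij = z_ij / X_j:
  a_11 = 135/300 = 0.45, a_21 = 30/300 = 0.10
  a_12 = 34/340 = 0.10, a_22 = 136/340 = 0.40
I − A =
  [   0.55    -0.10]
  [  -0.10     0.60]
det(I−A) = (0.55)(0.60) − (-0.10)(-0.10) = 0.3200
adj(I−A) = [[0.60, 0.10], [0.10, 0.55]]
(I − A)⁻¹ = adj(I−A) / det(I−A) ≈
  [   1.8750     0.3125]
  [   0.3125     1.7188]
x = (I − A)⁻¹ d = adj(I−A)·d / det(I−A), with det(I−A) = 0.3200:
  x_1 = (0.60·30 + 0.10·130) / 0.3200 = 31.00 / 0.3200 ≈ 96.9
  x_2 = (0.10·30 + 0.55·130) / 0.3200 = 74.50 / 0.3200 ≈ 232.8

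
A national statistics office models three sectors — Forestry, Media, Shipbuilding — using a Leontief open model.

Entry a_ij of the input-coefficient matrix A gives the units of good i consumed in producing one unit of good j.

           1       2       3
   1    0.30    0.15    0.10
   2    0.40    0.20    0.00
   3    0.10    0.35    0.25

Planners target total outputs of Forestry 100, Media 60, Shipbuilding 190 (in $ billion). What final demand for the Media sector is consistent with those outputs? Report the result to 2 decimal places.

I − A =
  [   0.70    -0.15    -0.10]
  [  -0.40     0.80     0.00]
  [  -0.10    -0.35     0.75]
d = (I − A) x:
  d_1 = (+0.70)·100 + (-0.15)·60 + (-0.10)·190 = 42.00
  d_2 = (-0.40)·100 + (+0.80)·60 + (+0.00)·190 = 8.00
  d_3 = (-0.10)·100 + (-0.35)·60 + (+0.75)·190 = 111.50

d_2 = 8.00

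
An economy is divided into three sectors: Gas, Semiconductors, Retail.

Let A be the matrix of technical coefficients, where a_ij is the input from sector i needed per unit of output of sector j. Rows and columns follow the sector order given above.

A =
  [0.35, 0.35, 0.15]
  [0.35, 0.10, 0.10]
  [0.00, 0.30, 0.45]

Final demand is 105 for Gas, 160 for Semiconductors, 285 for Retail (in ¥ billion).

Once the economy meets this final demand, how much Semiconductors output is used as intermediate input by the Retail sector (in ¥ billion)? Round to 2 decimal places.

I − A =
  [   0.65    -0.35    -0.15]
  [  -0.35     0.90    -0.10]
  [   0.00    -0.30     0.55]
Cofactors of I−A, C_ij = (−1)^(i+j)·(minor ij) (rows/columns in the sector order above):
  C_11 = (0.90)(0.55) − (-0.10)(-0.30) = 0.4650
  C_12 = −[(-0.35)(0.55) − (-0.10)(0.00)] = 0.1925
  C_13 = (-0.35)(-0.30) − (0.90)(0.00) = 0.1050
  C_21 = −[(-0.35)(0.55) − (-0.15)(-0.30)] = 0.2375
  C_22 = (0.65)(0.55) − (-0.15)(0.00) = 0.3575
  C_23 = −[(0.65)(-0.30) − (-0.35)(0.00)] = 0.1950
  C_31 = (-0.35)(-0.10) − (-0.15)(0.90) = 0.1700
  C_32 = −[(0.65)(-0.10) − (-0.15)(-0.35)] = 0.1175
  C_33 = (0.65)(0.90) − (-0.35)(-0.35) = 0.4625
det(I−A) = Σ_j (I−A)_1j·C_1j = (0.65)(0.4650) + (-0.35)(0.1925) + (-0.15)(0.1050) = 0.219125
adj(I−A) = Cᵀ =
  [ 0.4650   0.2375   0.1700]
  [ 0.1925   0.3575   0.1175]
  [ 0.1050   0.1950   0.4625]
(I − A)⁻¹ = adj(I−A) / det(I−A) ≈
  [   2.1221     1.0839     0.7758]
  [   0.8785     1.6315     0.5362]
  [   0.4792     0.8899     2.1107]
First solve x = (I − A)⁻¹ d = adj(I−A)·d / det(I−A); in particular x_R = (0.1050·105 + 0.1950·160 + 0.4625·285) / 0.219125 = 174.0375 / 0.219125 ≈ 794.2384.
Intermediate flow from S to R: z_SR = a_SR · x_R = 0.10 × 174.0375 / 0.219125 = 17.40375 / 0.219125 ≈ 79.42.

z_SR = 79.42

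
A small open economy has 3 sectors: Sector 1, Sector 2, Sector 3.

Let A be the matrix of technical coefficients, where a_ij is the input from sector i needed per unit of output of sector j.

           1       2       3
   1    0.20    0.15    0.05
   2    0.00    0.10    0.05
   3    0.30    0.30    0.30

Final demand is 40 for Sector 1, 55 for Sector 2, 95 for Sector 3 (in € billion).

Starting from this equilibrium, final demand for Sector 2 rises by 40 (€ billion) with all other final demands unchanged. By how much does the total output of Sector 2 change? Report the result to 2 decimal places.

I − A =
  [   0.80    -0.15    -0.05]
  [   0.00     0.90    -0.05]
  [  -0.30    -0.30     0.70]
Cofactors of I−A, C_ij = (−1)^(i+j)·(minor ij) (rows/columns in the sector order above):
  C_11 = (0.90)(0.70) − (-0.05)(-0.30) = 0.6150
  C_12 = −[(0.00)(0.70) − (-0.05)(-0.30)] = 0.0150
  C_13 = (0.00)(-0.30) − (0.90)(-0.30) = 0.2700
  C_21 = −[(-0.15)(0.70) − (-0.05)(-0.30)] = 0.1200
  C_22 = (0.80)(0.70) − (-0.05)(-0.30) = 0.5450
  C_23 = −[(0.80)(-0.30) − (-0.15)(-0.30)] = 0.2850
  C_31 = (-0.15)(-0.05) − (-0.05)(0.90) = 0.0525
  C_32 = −[(0.80)(-0.05) − (-0.05)(0.00)] = 0.0400
  C_33 = (0.80)(0.90) − (-0.15)(0.00) = 0.7200
det(I−A) = Σ_j (I−A)_1j·C_1j = (0.80)(0.6150) + (-0.15)(0.0150) + (-0.05)(0.2700) = 0.47625
adj(I−A) = Cᵀ =
  [ 0.6150   0.1200   0.0525]
  [ 0.0150   0.5450   0.0400]
  [ 0.2700   0.2850   0.7200]
(I − A)⁻¹ = adj(I−A) / det(I−A) ≈
  [   1.2913     0.2520     0.1102]
  [   0.0315     1.1444     0.0840]
  [   0.5669     0.5984     1.5118]
Δx = (I − A)⁻¹ Δd with Δd having +40 in the Sector 2 component and 0 elsewhere.
So Δx_2 = L_22 · (+40), where L_22 = adj(I−A)_22 / det(I−A) = 0.5450 / 0.47625.
Δx_2 = 0.5450 × (+40) / 0.47625 = 21.80 / 0.47625 ≈ 45.77.

Δx_2 = 45.77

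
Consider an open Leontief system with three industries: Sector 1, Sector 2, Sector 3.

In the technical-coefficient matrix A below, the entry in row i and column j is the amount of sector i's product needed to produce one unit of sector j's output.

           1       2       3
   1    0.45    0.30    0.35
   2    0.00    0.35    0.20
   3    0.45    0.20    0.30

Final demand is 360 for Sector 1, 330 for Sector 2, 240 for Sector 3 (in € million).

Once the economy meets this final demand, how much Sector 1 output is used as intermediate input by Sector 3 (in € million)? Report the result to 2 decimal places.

z_13 = 962.65

I − A =
  [   0.55    -0.30    -0.35]
  [   0.00     0.65    -0.20]
  [  -0.45    -0.20     0.70]
Cofactors of I−A, C_ij = (−1)^(i+j)·(minor ij) (rows/columns in the sector order above):
  C_11 = (0.65)(0.70) − (-0.20)(-0.20) = 0.4150
  C_12 = −[(0.00)(0.70) − (-0.20)(-0.45)] = 0.0900
  C_13 = (0.00)(-0.20) − (0.65)(-0.45) = 0.2925
  C_21 = −[(-0.30)(0.70) − (-0.35)(-0.20)] = 0.2800
  C_22 = (0.55)(0.70) − (-0.35)(-0.45) = 0.2275
  C_23 = −[(0.55)(-0.20) − (-0.30)(-0.45)] = 0.2450
  C_31 = (-0.30)(-0.20) − (-0.35)(0.65) = 0.2875
  C_32 = −[(0.55)(-0.20) − (-0.35)(0.00)] = 0.1100
  C_33 = (0.55)(0.65) − (-0.30)(0.00) = 0.3575
det(I−A) = Σ_j (I−A)_1j·C_1j = (0.55)(0.4150) + (-0.30)(0.0900) + (-0.35)(0.2925) = 0.098875
adj(I−A) = Cᵀ =
  [ 0.4150   0.2800   0.2875]
  [ 0.0900   0.2275   0.1100]
  [ 0.2925   0.2450   0.3575]
(I − A)⁻¹ = adj(I−A) / det(I−A) ≈
  [   4.1972     2.8319     2.9077]
  [   0.9102     2.3009     1.1125]
  [   2.9583     2.4779     3.6157]
First solve x = (I − A)⁻¹ d = adj(I−A)·d / det(I−A); in particular x_3 = (0.2925·360 + 0.2450·330 + 0.3575·240) / 0.098875 = 271.95 / 0.098875 ≈ 2750.4425.
Intermediate flow from 1 to 3: z_13 = a_13 · x_3 = 0.35 × 271.95 / 0.098875 = 95.1825 / 0.098875 ≈ 962.65.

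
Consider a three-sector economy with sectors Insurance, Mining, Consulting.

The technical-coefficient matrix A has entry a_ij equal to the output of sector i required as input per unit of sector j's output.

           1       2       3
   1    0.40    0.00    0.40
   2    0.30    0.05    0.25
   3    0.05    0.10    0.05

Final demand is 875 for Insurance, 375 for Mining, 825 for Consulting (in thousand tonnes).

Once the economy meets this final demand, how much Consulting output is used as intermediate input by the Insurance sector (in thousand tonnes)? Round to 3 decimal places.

z_31 = 110.627

I − A =
  [   0.60     0.00    -0.40]
  [  -0.30     0.95    -0.25]
  [  -0.05    -0.10     0.95]
Cofactors of I−A, C_ij = (−1)^(i+j)·(minor ij) (rows/columns in the sector order above):
  C_11 = (0.95)(0.95) − (-0.25)(-0.10) = 0.8775
  C_12 = −[(-0.30)(0.95) − (-0.25)(-0.05)] = 0.2975
  C_13 = (-0.30)(-0.10) − (0.95)(-0.05) = 0.0775
  C_21 = −[(0.00)(0.95) − (-0.40)(-0.10)] = 0.0400
  C_22 = (0.60)(0.95) − (-0.40)(-0.05) = 0.5500
  C_23 = −[(0.60)(-0.10) − (0.00)(-0.05)] = 0.0600
  C_31 = (0.00)(-0.25) − (-0.40)(0.95) = 0.3800
  C_32 = −[(0.60)(-0.25) − (-0.40)(-0.30)] = 0.2700
  C_33 = (0.60)(0.95) − (0.00)(-0.30) = 0.5700
det(I−A) = Σ_j (I−A)_1j·C_1j = (0.60)(0.8775) + (0.00)(0.2975) + (-0.40)(0.0775) = 0.4955
adj(I−A) = Cᵀ =
  [ 0.8775   0.0400   0.3800]
  [ 0.2975   0.5500   0.2700]
  [ 0.0775   0.0600   0.5700]
(I − A)⁻¹ = adj(I−A) / det(I−A) ≈
  [   1.7709     0.0807     0.7669]
  [   0.6004     1.1100     0.5449]
  [   0.1564     0.1211     1.1504]
First solve x = (I − A)⁻¹ d = adj(I−A)·d / det(I−A); in particular x_1 = (0.8775·875 + 0.0400·375 + 0.3800·825) / 0.4955 = 1096.3125 / 0.4955 ≈ 2212.53784.
Intermediate flow from 3 to 1: z_31 = a_31 · x_1 = 0.05 × 1096.3125 / 0.4955 = 54.815625 / 0.4955 ≈ 110.627.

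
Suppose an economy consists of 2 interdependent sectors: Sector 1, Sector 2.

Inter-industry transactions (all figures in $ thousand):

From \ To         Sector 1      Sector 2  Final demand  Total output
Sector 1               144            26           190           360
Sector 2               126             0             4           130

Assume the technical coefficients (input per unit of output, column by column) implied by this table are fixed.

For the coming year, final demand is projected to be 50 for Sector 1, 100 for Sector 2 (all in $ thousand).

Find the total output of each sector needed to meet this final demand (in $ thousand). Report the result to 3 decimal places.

Technical coefficients a_ij = z_ij / X_j:
  a_11 = 144/360 = 0.40, a_21 = 126/360 = 0.35
  a_12 = 26/130 = 0.20, a_22 = 0/130 = 0.00
I − A =
  [   0.60    -0.20]
  [  -0.35     1.00]
det(I−A) = (0.60)(1.00) − (-0.20)(-0.35) = 0.5300
adj(I−A) = [[1.00, 0.20], [0.35, 0.60]]
(I − A)⁻¹ = adj(I−A) / det(I−A) ≈
  [   1.8868     0.3774]
  [   0.6604     1.1321]
x = (I − A)⁻¹ d = adj(I−A)·d / det(I−A), with det(I−A) = 0.5300:
  x_1 = (1.00·50 + 0.20·100) / 0.5300 = 70.00 / 0.5300 ≈ 132.075
  x_2 = (0.35·50 + 0.60·100) / 0.5300 = 77.50 / 0.5300 ≈ 146.226

x_1 = 132.075, x_2 = 146.226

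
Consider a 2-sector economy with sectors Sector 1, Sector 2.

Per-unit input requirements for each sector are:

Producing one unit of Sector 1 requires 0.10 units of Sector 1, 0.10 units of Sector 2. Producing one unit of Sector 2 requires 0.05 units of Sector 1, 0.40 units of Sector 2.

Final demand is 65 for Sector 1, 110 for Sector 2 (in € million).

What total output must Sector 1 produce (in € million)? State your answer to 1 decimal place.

I − A =
  [   0.90    -0.05]
  [  -0.10     0.60]
det(I−A) = (0.90)(0.60) − (-0.05)(-0.10) = 0.5350
adj(I−A) = [[0.60, 0.05], [0.10, 0.90]]
(I − A)⁻¹ = adj(I−A) / det(I−A) ≈
  [   1.1215     0.0935]
  [   0.1869     1.6822]
x = (I − A)⁻¹ d = adj(I−A)·d / det(I−A), with det(I−A) = 0.5350:
  x_1 = (0.60·65 + 0.05·110) / 0.5350 = 44.50 / 0.5350 ≈ 83.2
  x_2 = (0.10·65 + 0.90·110) / 0.5350 = 105.50 / 0.5350 ≈ 197.2

x_1 = 83.2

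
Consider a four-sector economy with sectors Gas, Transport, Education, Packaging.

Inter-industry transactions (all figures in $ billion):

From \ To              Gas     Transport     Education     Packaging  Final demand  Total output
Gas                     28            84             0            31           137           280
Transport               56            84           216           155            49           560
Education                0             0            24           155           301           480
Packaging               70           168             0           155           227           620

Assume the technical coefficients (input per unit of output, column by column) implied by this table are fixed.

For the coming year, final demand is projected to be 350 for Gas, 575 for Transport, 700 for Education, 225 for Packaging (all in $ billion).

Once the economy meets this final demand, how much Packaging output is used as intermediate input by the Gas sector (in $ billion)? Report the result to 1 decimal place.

Technical coefficients a_ij = z_ij / X_j:
  a_11 = 28/280 = 0.10, a_21 = 56/280 = 0.20, a_31 = 0/280 = 0.00, a_41 = 70/280 = 0.25
  a_12 = 84/560 = 0.15, a_22 = 84/560 = 0.15, a_32 = 0/560 = 0.00, a_42 = 168/560 = 0.30
  a_13 = 0/480 = 0.00, a_23 = 216/480 = 0.45, a_33 = 24/480 = 0.05, a_43 = 0/480 = 0.00
  a_14 = 31/620 = 0.05, a_24 = 155/620 = 0.25, a_34 = 155/620 = 0.25, a_44 = 155/620 = 0.25
I − A =
  [   0.90    -0.15     0.00    -0.05]
  [  -0.20     0.85    -0.45    -0.25]
  [   0.00     0.00     0.95    -0.25]
  [  -0.25    -0.30     0.00     0.75]
Compute the cofactors C_ij = (−1)^(i+j)·(3×3 minor ij) of I−A; the adjugate is their transpose:
adj(I−A) = Cᵀ =
  [ 0.500625   0.121125   0.057375   0.092875]
  [ 0.230000   0.629375   0.298125   0.324500]
  [ 0.068125   0.076875   0.460750   0.183750]
  [ 0.258875   0.292125   0.138375   0.698250]
det(I−A) = Σ_j (I−A)_1j·C_1j = (0.90)(0.500625) + (-0.15)(0.230000) + (0.00)(0.068125) + (-0.05)(0.258875) = 0.40311875
(I − A)⁻¹ = adj(I−A) / det(I−A) ≈
  [   1.2419     0.3005     0.1423     0.2304]
  [   0.5706     1.5613     0.7395     0.8050]
  [   0.1690     0.1907     1.1430     0.4558]
  [   0.6422     0.7247     0.3433     1.7321]
First solve x = (I − A)⁻¹ d = adj(I−A)·d / det(I−A); in particular x_1 = (0.500625·350 + 0.121125·575 + 0.057375·700 + 0.092875·225) / 0.40311875 = 305.925 / 0.40311875 ≈ 758.895.
Intermediate flow from 4 to 1: z_41 = a_41 · x_1 = 0.25 × 305.925 / 0.40311875 = 76.48125 / 0.40311875 ≈ 189.7.

z_41 = 189.7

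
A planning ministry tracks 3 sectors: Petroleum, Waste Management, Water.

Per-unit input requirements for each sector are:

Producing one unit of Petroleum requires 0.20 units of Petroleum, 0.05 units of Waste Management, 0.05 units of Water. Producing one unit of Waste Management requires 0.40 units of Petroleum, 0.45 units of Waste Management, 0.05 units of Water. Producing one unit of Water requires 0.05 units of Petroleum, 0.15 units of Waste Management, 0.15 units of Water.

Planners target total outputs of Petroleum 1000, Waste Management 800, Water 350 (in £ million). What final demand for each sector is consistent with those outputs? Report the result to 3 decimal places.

I − A =
  [   0.80    -0.40    -0.05]
  [  -0.05     0.55    -0.15]
  [  -0.05    -0.05     0.85]
d = (I − A) x:
  d_1 = (+0.80)·1000 + (-0.40)·800 + (-0.05)·350 = 462.500
  d_2 = (-0.05)·1000 + (+0.55)·800 + (-0.15)·350 = 337.500
  d_3 = (-0.05)·1000 + (-0.05)·800 + (+0.85)·350 = 207.500

d_1 = 462.500, d_2 = 337.500, d_3 = 207.500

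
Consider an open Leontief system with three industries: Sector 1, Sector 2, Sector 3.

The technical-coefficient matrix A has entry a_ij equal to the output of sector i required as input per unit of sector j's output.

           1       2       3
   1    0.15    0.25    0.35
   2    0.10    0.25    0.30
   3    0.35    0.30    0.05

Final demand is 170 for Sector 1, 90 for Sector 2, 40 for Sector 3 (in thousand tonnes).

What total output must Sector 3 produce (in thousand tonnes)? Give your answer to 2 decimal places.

x_3 = 278.83

I − A =
  [   0.85    -0.25    -0.35]
  [  -0.10     0.75    -0.30]
  [  -0.35    -0.30     0.95]
Cofactors of I−A, C_ij = (−1)^(i+j)·(minor ij) (rows/columns in the sector order above):
  C_11 = (0.75)(0.95) − (-0.30)(-0.30) = 0.6225
  C_12 = −[(-0.10)(0.95) − (-0.30)(-0.35)] = 0.2000
  C_13 = (-0.10)(-0.30) − (0.75)(-0.35) = 0.2925
  C_21 = −[(-0.25)(0.95) − (-0.35)(-0.30)] = 0.3425
  C_22 = (0.85)(0.95) − (-0.35)(-0.35) = 0.6850
  C_23 = −[(0.85)(-0.30) − (-0.25)(-0.35)] = 0.3425
  C_31 = (-0.25)(-0.30) − (-0.35)(0.75) = 0.3375
  C_32 = −[(0.85)(-0.30) − (-0.35)(-0.10)] = 0.2900
  C_33 = (0.85)(0.75) − (-0.25)(-0.10) = 0.6125
det(I−A) = Σ_j (I−A)_1j·C_1j = (0.85)(0.6225) + (-0.25)(0.2000) + (-0.35)(0.2925) = 0.37675
adj(I−A) = Cᵀ =
  [ 0.6225   0.3425   0.3375]
  [ 0.2000   0.6850   0.2900]
  [ 0.2925   0.3425   0.6125]
(I − A)⁻¹ = adj(I−A) / det(I−A) ≈
  [   1.6523     0.9091     0.8958]
  [   0.5309     1.8182     0.7697]
  [   0.7764     0.9091     1.6257]
x = (I − A)⁻¹ d = adj(I−A)·d / det(I−A), with det(I−A) = 0.37675:
  x_1 = (0.6225·170 + 0.3425·90 + 0.3375·40) / 0.37675 = 150.15 / 0.37675 ≈ 398.54
  x_2 = (0.2000·170 + 0.6850·90 + 0.2900·40) / 0.37675 = 107.25 / 0.37675 ≈ 284.67
  x_3 = (0.2925·170 + 0.3425·90 + 0.6125·40) / 0.37675 = 105.05 / 0.37675 ≈ 278.83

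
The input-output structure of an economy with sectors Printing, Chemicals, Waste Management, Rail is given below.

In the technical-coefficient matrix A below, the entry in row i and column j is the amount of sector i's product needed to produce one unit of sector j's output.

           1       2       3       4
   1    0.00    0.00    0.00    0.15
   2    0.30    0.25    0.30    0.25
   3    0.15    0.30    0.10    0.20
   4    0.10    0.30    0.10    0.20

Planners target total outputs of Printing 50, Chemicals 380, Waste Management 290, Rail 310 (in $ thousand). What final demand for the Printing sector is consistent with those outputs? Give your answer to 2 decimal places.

I − A =
  [   1.00     0.00     0.00    -0.15]
  [  -0.30     0.75    -0.30    -0.25]
  [  -0.15    -0.30     0.90    -0.20]
  [  -0.10    -0.30    -0.10     0.80]
d = (I − A) x:
  d_1 = (+1.00)·50 + (+0.00)·380 + (+0.00)·290 + (-0.15)·310 = 3.50
  d_2 = (-0.30)·50 + (+0.75)·380 + (-0.30)·290 + (-0.25)·310 = 105.50
  d_3 = (-0.15)·50 + (-0.30)·380 + (+0.90)·290 + (-0.20)·310 = 77.50
  d_4 = (-0.10)·50 + (-0.30)·380 + (-0.10)·290 + (+0.80)·310 = 100.00

d_1 = 3.50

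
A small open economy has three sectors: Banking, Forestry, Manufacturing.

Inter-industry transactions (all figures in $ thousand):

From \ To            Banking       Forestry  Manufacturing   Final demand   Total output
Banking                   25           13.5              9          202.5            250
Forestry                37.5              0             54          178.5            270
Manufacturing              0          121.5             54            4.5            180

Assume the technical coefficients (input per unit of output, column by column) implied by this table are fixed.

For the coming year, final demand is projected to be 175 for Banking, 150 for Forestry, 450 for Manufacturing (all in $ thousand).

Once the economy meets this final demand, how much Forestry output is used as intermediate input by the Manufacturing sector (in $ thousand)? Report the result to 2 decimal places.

Technical coefficients a_ij = z_ij / X_j:
  a_BB = 25/250 = 0.10, a_FB = 37.5/250 = 0.15, a_MB = 0/250 = 0.00
  a_BF = 13.5/270 = 0.05, a_FF = 0/270 = 0.00, a_MF = 121.5/270 = 0.45
  a_BM = 9/180 = 0.05, a_FM = 54/180 = 0.30, a_MM = 54/180 = 0.30
I − A =
  [   0.90    -0.05    -0.05]
  [  -0.15     1.00    -0.30]
  [   0.00    -0.45     0.70]
Cofactors of I−A, C_ij = (−1)^(i+j)·(minor ij) (rows/columns in the sector order above):
  C_11 = (1.00)(0.70) − (-0.30)(-0.45) = 0.5650
  C_12 = −[(-0.15)(0.70) − (-0.30)(0.00)] = 0.1050
  C_13 = (-0.15)(-0.45) − (1.00)(0.00) = 0.0675
  C_21 = −[(-0.05)(0.70) − (-0.05)(-0.45)] = 0.0575
  C_22 = (0.90)(0.70) − (-0.05)(0.00) = 0.6300
  C_23 = −[(0.90)(-0.45) − (-0.05)(0.00)] = 0.4050
  C_31 = (-0.05)(-0.30) − (-0.05)(1.00) = 0.0650
  C_32 = −[(0.90)(-0.30) − (-0.05)(-0.15)] = 0.2775
  C_33 = (0.90)(1.00) − (-0.05)(-0.15) = 0.8925
det(I−A) = Σ_j (I−A)_1j·C_1j = (0.90)(0.5650) + (-0.05)(0.1050) + (-0.05)(0.0675) = 0.499875
adj(I−A) = Cᵀ =
  [ 0.5650   0.0575   0.0650]
  [ 0.1050   0.6300   0.2775]
  [ 0.0675   0.4050   0.8925]
(I − A)⁻¹ = adj(I−A) / det(I−A) ≈
  [   1.1303     0.1150     0.1300]
  [   0.2101     1.2603     0.5551]
  [   0.1350     0.8102     1.7854]
First solve x = (I − A)⁻¹ d = adj(I−A)·d / det(I−A); in particular x_M = (0.0675·175 + 0.4050·150 + 0.8925·450) / 0.499875 = 474.1875 / 0.499875 ≈ 948.6122.
Intermediate flow from F to M: z_FM = a_FM · x_M = 0.30 × 474.1875 / 0.499875 = 142.25625 / 0.499875 ≈ 284.58.

z_FM = 284.58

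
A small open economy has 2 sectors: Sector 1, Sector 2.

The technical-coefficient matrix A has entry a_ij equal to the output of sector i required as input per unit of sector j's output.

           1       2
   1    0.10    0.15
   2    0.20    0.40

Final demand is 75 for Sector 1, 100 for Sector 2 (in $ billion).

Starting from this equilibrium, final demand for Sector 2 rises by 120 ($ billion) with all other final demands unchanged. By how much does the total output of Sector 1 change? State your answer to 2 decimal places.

I − A =
  [   0.90    -0.15]
  [  -0.20     0.60]
det(I−A) = (0.90)(0.60) − (-0.15)(-0.20) = 0.5100
adj(I−A) = [[0.60, 0.15], [0.20, 0.90]]
(I − A)⁻¹ = adj(I−A) / det(I−A) ≈
  [   1.1765     0.2941]
  [   0.3922     1.7647]
Δx = (I − A)⁻¹ Δd with Δd having +120 in the Sector 2 component and 0 elsewhere.
So Δx_1 = L_12 · (+120), where L_12 = adj(I−A)_12 / det(I−A) = 0.15 / 0.5100.
Δx_1 = 0.15 × (+120) / 0.5100 = 18.00 / 0.5100 ≈ 35.29.

Δx_1 = 35.29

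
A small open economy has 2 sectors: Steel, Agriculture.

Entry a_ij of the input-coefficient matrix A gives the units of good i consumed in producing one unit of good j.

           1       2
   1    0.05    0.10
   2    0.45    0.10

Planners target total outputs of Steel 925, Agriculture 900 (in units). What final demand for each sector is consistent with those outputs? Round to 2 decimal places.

d_1 = 788.75, d_2 = 393.75

I − A =
  [   0.95    -0.10]
  [  -0.45     0.90]
d = (I − A) x:
  d_1 = (+0.95)·925 + (-0.10)·900 = 788.75
  d_2 = (-0.45)·925 + (+0.90)·900 = 393.75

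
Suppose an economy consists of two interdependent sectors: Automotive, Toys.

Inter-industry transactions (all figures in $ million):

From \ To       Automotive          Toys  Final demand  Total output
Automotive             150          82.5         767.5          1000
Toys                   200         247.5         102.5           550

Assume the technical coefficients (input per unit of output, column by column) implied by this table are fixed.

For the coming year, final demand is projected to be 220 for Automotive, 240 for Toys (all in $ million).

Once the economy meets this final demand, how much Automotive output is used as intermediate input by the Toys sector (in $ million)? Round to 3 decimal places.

z_AT = 85.029

Technical coefficients a_ij = z_ij / X_j:
  a_AA = 150/1000 = 0.15, a_TA = 200/1000 = 0.20
  a_AT = 82.5/550 = 0.15, a_TT = 247.5/550 = 0.45
I − A =
  [   0.85    -0.15]
  [  -0.20     0.55]
det(I−A) = (0.85)(0.55) − (-0.15)(-0.20) = 0.4375
adj(I−A) = [[0.55, 0.15], [0.20, 0.85]]
(I − A)⁻¹ = adj(I−A) / det(I−A) ≈
  [   1.2571     0.3429]
  [   0.4571     1.9429]
First solve x = (I − A)⁻¹ d = adj(I−A)·d / det(I−A); in particular x_T = (0.20·220 + 0.85·240) / 0.4375 = 248.00 / 0.4375 ≈ 566.85714.
Intermediate flow from A to T: z_AT = a_AT · x_T = 0.15 × 248.00 / 0.4375 = 37.20 / 0.4375 ≈ 85.029.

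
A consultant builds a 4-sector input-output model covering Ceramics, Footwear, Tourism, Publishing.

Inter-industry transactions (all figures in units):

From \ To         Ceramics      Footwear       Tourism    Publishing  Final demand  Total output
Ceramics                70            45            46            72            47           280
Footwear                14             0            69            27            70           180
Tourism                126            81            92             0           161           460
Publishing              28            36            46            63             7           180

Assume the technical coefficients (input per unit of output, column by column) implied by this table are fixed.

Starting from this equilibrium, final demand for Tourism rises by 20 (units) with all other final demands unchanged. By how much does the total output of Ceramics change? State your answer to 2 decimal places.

Technical coefficients a_ij = z_ij / X_j:
  a_11 = 70/280 = 0.25, a_21 = 14/280 = 0.05, a_31 = 126/280 = 0.45, a_41 = 28/280 = 0.10
  a_12 = 45/180 = 0.25, a_22 = 0/180 = 0.00, a_32 = 81/180 = 0.45, a_42 = 36/180 = 0.20
  a_13 = 46/460 = 0.10, a_23 = 69/460 = 0.15, a_33 = 92/460 = 0.20, a_43 = 46/460 = 0.10
  a_14 = 72/180 = 0.40, a_24 = 27/180 = 0.15, a_34 = 0/180 = 0.00, a_44 = 63/180 = 0.35
I − A =
  [   0.75    -0.25    -0.10    -0.40]
  [  -0.05     1.00    -0.15    -0.15]
  [  -0.45    -0.45     0.80     0.00]
  [  -0.10    -0.20    -0.10     0.65]
Compute the cofactors C_ij = (−1)^(i+j)·(3×3 minor ij) of I−A; the adjugate is their transpose:
adj(I−A) = Cᵀ =
  [ 0.445375   0.241250   0.142125   0.329750]
  [ 0.088625   0.310750   0.085125   0.126250]
  [ 0.300375   0.310500   0.409125   0.256500]
  [ 0.142000   0.180500   0.111000   0.475250]
det(I−A) = Σ_j (I−A)_1j·C_1j = (0.75)(0.445375) + (-0.25)(0.088625) + (-0.10)(0.300375) + (-0.40)(0.142000) = 0.2250375
(I − A)⁻¹ = adj(I−A) / det(I−A) ≈
  [   1.9791     1.0720     0.6316     1.4653]
  [   0.3938     1.3809     0.3783     0.5610]
  [   1.3348     1.3798     1.8180     1.1398]
  [   0.6310     0.8021     0.4933     2.1119]
Δx = (I − A)⁻¹ Δd with Δd having +20 in the Tourism component and 0 elsewhere.
So Δx_1 = L_13 · (+20), where L_13 = adj(I−A)_13 / det(I−A) = 0.142125 / 0.2250375.
Δx_1 = 0.142125 × (+20) / 0.2250375 = 2.8425 / 0.2250375 ≈ 12.63.

Δx_1 = 12.63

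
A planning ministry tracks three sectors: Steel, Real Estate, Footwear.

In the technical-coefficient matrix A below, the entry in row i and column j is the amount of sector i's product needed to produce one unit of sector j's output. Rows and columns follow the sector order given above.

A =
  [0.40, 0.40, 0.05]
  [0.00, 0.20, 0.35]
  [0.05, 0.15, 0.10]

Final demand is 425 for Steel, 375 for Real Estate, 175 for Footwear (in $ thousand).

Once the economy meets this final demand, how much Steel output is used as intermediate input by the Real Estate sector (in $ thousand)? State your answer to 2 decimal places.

I − A =
  [   0.60    -0.40    -0.05]
  [   0.00     0.80    -0.35]
  [  -0.05    -0.15     0.90]
Cofactors of I−A, C_ij = (−1)^(i+j)·(minor ij) (rows/columns in the sector order above):
  C_11 = (0.80)(0.90) − (-0.35)(-0.15) = 0.6675
  C_12 = −[(0.00)(0.90) − (-0.35)(-0.05)] = 0.0175
  C_13 = (0.00)(-0.15) − (0.80)(-0.05) = 0.0400
  C_21 = −[(-0.40)(0.90) − (-0.05)(-0.15)] = 0.3675
  C_22 = (0.60)(0.90) − (-0.05)(-0.05) = 0.5375
  C_23 = −[(0.60)(-0.15) − (-0.40)(-0.05)] = 0.1100
  C_31 = (-0.40)(-0.35) − (-0.05)(0.80) = 0.1800
  C_32 = −[(0.60)(-0.35) − (-0.05)(0.00)] = 0.2100
  C_33 = (0.60)(0.80) − (-0.40)(0.00) = 0.4800
det(I−A) = Σ_j (I−A)_1j·C_1j = (0.60)(0.6675) + (-0.40)(0.0175) + (-0.05)(0.0400) = 0.3915
adj(I−A) = Cᵀ =
  [ 0.6675   0.3675   0.1800]
  [ 0.0175   0.5375   0.2100]
  [ 0.0400   0.1100   0.4800]
(I − A)⁻¹ = adj(I−A) / det(I−A) ≈
  [   1.7050     0.9387     0.4598]
  [   0.0447     1.3729     0.5364]
  [   0.1022     0.2810     1.2261]
First solve x = (I − A)⁻¹ d = adj(I−A)·d / det(I−A); in particular x_R = (0.0175·425 + 0.5375·375 + 0.2100·175) / 0.3915 = 245.75 / 0.3915 ≈ 627.7139.
Intermediate flow from S to R: z_SR = a_SR · x_R = 0.40 × 245.75 / 0.3915 = 98.30 / 0.3915 ≈ 251.09.

z_SR = 251.09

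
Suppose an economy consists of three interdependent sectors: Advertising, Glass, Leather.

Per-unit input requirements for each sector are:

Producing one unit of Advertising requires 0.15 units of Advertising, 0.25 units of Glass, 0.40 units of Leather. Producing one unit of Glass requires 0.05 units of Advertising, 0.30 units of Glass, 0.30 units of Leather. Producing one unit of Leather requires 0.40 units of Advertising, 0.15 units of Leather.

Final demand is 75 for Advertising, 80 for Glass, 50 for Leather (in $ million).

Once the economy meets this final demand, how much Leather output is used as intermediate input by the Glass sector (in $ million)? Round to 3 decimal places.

I − A =
  [   0.85    -0.05    -0.40]
  [  -0.25     0.70     0.00]
  [  -0.40    -0.30     0.85]
Cofactors of I−A, C_ij = (−1)^(i+j)·(minor ij) (rows/columns in the sector order above):
  C_11 = (0.70)(0.85) − (0.00)(-0.30) = 0.5950
  C_12 = −[(-0.25)(0.85) − (0.00)(-0.40)] = 0.2125
  C_13 = (-0.25)(-0.30) − (0.70)(-0.40) = 0.3550
  C_21 = −[(-0.05)(0.85) − (-0.40)(-0.30)] = 0.1625
  C_22 = (0.85)(0.85) − (-0.40)(-0.40) = 0.5625
  C_23 = −[(0.85)(-0.30) − (-0.05)(-0.40)] = 0.2750
  C_31 = (-0.05)(0.00) − (-0.40)(0.70) = 0.2800
  C_32 = −[(0.85)(0.00) − (-0.40)(-0.25)] = 0.1000
  C_33 = (0.85)(0.70) − (-0.05)(-0.25) = 0.5825
det(I−A) = Σ_j (I−A)_1j·C_1j = (0.85)(0.5950) + (-0.05)(0.2125) + (-0.40)(0.3550) = 0.353125
adj(I−A) = Cᵀ =
  [ 0.5950   0.1625   0.2800]
  [ 0.2125   0.5625   0.1000]
  [ 0.3550   0.2750   0.5825]
(I − A)⁻¹ = adj(I−A) / det(I−A) ≈
  [   1.6850     0.4602     0.7929]
  [   0.6018     1.5929     0.2832]
  [   1.0053     0.7788     1.6496]
First solve x = (I − A)⁻¹ d = adj(I−A)·d / det(I−A); in particular x_2 = (0.2125·75 + 0.5625·80 + 0.1000·50) / 0.353125 = 65.9375 / 0.353125 ≈ 186.72566.
Intermediate flow from 3 to 2: z_32 = a_32 · x_2 = 0.30 × 65.9375 / 0.353125 = 19.78125 / 0.353125 ≈ 56.018.

z_32 = 56.018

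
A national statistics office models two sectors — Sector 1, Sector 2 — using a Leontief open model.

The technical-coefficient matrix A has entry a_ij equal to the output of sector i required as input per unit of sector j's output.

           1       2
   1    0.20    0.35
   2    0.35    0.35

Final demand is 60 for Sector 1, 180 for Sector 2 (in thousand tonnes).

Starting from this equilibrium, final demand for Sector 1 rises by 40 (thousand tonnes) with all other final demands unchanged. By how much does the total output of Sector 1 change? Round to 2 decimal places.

Δx_1 = 65.41

I − A =
  [   0.80    -0.35]
  [  -0.35     0.65]
det(I−A) = (0.80)(0.65) − (-0.35)(-0.35) = 0.3975
adj(I−A) = [[0.65, 0.35], [0.35, 0.80]]
(I − A)⁻¹ = adj(I−A) / det(I−A) ≈
  [   1.6352     0.8805]
  [   0.8805     2.0126]
Δx = (I − A)⁻¹ Δd with Δd having +40 in the Sector 1 component and 0 elsewhere.
So Δx_1 = L_11 · (+40), where L_11 = adj(I−A)_11 / det(I−A) = 0.65 / 0.3975.
Δx_1 = 0.65 × (+40) / 0.3975 = 26.00 / 0.3975 ≈ 65.41.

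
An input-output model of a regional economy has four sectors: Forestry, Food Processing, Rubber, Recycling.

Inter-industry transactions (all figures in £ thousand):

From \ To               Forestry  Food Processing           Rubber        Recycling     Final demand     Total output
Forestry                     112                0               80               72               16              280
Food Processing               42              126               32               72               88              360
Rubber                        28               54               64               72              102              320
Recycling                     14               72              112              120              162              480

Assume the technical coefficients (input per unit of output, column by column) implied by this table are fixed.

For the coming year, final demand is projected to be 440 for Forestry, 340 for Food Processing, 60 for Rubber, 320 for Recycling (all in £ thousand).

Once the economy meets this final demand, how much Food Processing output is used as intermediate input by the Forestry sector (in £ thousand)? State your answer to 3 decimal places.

z_21 = 195.286

Technical coefficients a_ij = z_ij / X_j:
  a_11 = 112/280 = 0.40, a_21 = 42/280 = 0.15, a_31 = 28/280 = 0.10, a_41 = 14/280 = 0.05
  a_12 = 0/360 = 0.00, a_22 = 126/360 = 0.35, a_32 = 54/360 = 0.15, a_42 = 72/360 = 0.20
  a_13 = 80/320 = 0.25, a_23 = 32/320 = 0.10, a_33 = 64/320 = 0.20, a_43 = 112/320 = 0.35
  a_14 = 72/480 = 0.15, a_24 = 72/480 = 0.15, a_34 = 72/480 = 0.15, a_44 = 120/480 = 0.25
I − A =
  [   0.60     0.00    -0.25    -0.15]
  [  -0.15     0.65    -0.10    -0.15]
  [  -0.10    -0.15     0.80    -0.15]
  [  -0.05    -0.20    -0.35     0.75]
Compute the cofactors C_ij = (−1)^(i+j)·(3×3 minor ij) of I−A; the adjugate is their transpose:
adj(I−A) = Cᵀ =
  [ 0.309750   0.067500   0.151500   0.105750]
  [ 0.101625   0.296625   0.113625   0.102375]
  [ 0.073125   0.087375   0.265125   0.085125]
  [ 0.081875   0.124375   0.164125   0.281125]
det(I−A) = Σ_j (I−A)_1j·C_1j = (0.60)(0.309750) + (0.00)(0.101625) + (-0.25)(0.073125) + (-0.15)(0.081875) = 0.1552875
(I − A)⁻¹ = adj(I−A) / det(I−A) ≈
  [   1.9947     0.4347     0.9756     0.6810]
  [   0.6544     1.9102     0.7317     0.6593]
  [   0.4709     0.5627     1.7073     0.5482]
  [   0.5272     0.8009     1.0569     1.8104]
First solve x = (I − A)⁻¹ d = adj(I−A)·d / det(I−A); in particular x_1 = (0.309750·440 + 0.067500·340 + 0.151500·60 + 0.105750·320) / 0.1552875 = 202.17 / 0.1552875 ≈ 1301.90775.
Intermediate flow from 2 to 1: z_21 = a_21 · x_1 = 0.15 × 202.17 / 0.1552875 = 30.3255 / 0.1552875 ≈ 195.286.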